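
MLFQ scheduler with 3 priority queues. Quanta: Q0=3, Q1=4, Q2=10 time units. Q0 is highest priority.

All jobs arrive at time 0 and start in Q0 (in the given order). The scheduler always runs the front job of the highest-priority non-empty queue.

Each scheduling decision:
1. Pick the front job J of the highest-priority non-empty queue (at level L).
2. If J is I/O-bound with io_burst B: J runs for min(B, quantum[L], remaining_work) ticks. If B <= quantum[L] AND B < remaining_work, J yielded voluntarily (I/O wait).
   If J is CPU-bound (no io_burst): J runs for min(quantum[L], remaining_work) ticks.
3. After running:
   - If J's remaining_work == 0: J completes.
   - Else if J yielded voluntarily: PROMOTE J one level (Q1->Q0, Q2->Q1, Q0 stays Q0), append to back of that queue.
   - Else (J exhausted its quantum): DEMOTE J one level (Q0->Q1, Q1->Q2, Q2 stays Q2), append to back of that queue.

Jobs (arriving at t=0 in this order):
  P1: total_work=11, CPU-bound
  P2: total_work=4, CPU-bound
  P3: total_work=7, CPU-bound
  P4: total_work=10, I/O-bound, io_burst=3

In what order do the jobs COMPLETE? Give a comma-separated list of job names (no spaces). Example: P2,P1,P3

t=0-3: P1@Q0 runs 3, rem=8, quantum used, demote→Q1. Q0=[P2,P3,P4] Q1=[P1] Q2=[]
t=3-6: P2@Q0 runs 3, rem=1, quantum used, demote→Q1. Q0=[P3,P4] Q1=[P1,P2] Q2=[]
t=6-9: P3@Q0 runs 3, rem=4, quantum used, demote→Q1. Q0=[P4] Q1=[P1,P2,P3] Q2=[]
t=9-12: P4@Q0 runs 3, rem=7, I/O yield, promote→Q0. Q0=[P4] Q1=[P1,P2,P3] Q2=[]
t=12-15: P4@Q0 runs 3, rem=4, I/O yield, promote→Q0. Q0=[P4] Q1=[P1,P2,P3] Q2=[]
t=15-18: P4@Q0 runs 3, rem=1, I/O yield, promote→Q0. Q0=[P4] Q1=[P1,P2,P3] Q2=[]
t=18-19: P4@Q0 runs 1, rem=0, completes. Q0=[] Q1=[P1,P2,P3] Q2=[]
t=19-23: P1@Q1 runs 4, rem=4, quantum used, demote→Q2. Q0=[] Q1=[P2,P3] Q2=[P1]
t=23-24: P2@Q1 runs 1, rem=0, completes. Q0=[] Q1=[P3] Q2=[P1]
t=24-28: P3@Q1 runs 4, rem=0, completes. Q0=[] Q1=[] Q2=[P1]
t=28-32: P1@Q2 runs 4, rem=0, completes. Q0=[] Q1=[] Q2=[]

Answer: P4,P2,P3,P1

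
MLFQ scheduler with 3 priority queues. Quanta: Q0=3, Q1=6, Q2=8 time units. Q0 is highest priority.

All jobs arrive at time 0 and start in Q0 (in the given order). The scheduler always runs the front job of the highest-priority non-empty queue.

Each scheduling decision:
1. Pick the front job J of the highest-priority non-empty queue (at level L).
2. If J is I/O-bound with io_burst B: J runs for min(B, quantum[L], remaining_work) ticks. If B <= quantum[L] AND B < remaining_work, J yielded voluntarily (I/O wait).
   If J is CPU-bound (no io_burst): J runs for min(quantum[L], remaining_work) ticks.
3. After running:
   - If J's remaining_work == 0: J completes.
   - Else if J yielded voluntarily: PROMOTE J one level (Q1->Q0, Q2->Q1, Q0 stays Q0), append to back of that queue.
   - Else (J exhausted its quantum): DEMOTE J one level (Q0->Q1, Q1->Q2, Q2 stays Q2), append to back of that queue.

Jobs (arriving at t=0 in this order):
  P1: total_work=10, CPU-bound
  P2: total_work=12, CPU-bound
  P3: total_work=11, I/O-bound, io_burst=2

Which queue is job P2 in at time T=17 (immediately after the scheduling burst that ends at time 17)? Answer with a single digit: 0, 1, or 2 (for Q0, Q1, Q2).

t=0-3: P1@Q0 runs 3, rem=7, quantum used, demote→Q1. Q0=[P2,P3] Q1=[P1] Q2=[]
t=3-6: P2@Q0 runs 3, rem=9, quantum used, demote→Q1. Q0=[P3] Q1=[P1,P2] Q2=[]
t=6-8: P3@Q0 runs 2, rem=9, I/O yield, promote→Q0. Q0=[P3] Q1=[P1,P2] Q2=[]
t=8-10: P3@Q0 runs 2, rem=7, I/O yield, promote→Q0. Q0=[P3] Q1=[P1,P2] Q2=[]
t=10-12: P3@Q0 runs 2, rem=5, I/O yield, promote→Q0. Q0=[P3] Q1=[P1,P2] Q2=[]
t=12-14: P3@Q0 runs 2, rem=3, I/O yield, promote→Q0. Q0=[P3] Q1=[P1,P2] Q2=[]
t=14-16: P3@Q0 runs 2, rem=1, I/O yield, promote→Q0. Q0=[P3] Q1=[P1,P2] Q2=[]
t=16-17: P3@Q0 runs 1, rem=0, completes. Q0=[] Q1=[P1,P2] Q2=[]
t=17-23: P1@Q1 runs 6, rem=1, quantum used, demote→Q2. Q0=[] Q1=[P2] Q2=[P1]
t=23-29: P2@Q1 runs 6, rem=3, quantum used, demote→Q2. Q0=[] Q1=[] Q2=[P1,P2]
t=29-30: P1@Q2 runs 1, rem=0, completes. Q0=[] Q1=[] Q2=[P2]
t=30-33: P2@Q2 runs 3, rem=0, completes. Q0=[] Q1=[] Q2=[]

Answer: 1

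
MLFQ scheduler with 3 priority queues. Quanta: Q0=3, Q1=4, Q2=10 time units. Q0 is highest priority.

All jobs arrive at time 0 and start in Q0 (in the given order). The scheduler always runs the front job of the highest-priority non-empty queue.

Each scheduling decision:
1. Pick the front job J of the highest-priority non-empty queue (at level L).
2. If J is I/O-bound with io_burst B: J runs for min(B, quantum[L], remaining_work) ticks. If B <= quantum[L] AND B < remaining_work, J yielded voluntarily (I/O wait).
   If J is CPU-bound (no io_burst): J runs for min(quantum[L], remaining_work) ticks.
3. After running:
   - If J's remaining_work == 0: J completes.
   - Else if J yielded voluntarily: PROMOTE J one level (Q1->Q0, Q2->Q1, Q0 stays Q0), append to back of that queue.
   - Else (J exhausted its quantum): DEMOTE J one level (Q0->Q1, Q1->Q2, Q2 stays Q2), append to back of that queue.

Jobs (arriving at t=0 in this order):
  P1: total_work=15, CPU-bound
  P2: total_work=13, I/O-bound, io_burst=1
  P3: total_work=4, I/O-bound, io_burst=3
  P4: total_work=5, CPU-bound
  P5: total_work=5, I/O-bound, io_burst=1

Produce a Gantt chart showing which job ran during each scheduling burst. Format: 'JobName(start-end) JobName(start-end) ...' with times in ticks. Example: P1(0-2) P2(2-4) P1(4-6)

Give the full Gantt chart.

Answer: P1(0-3) P2(3-4) P3(4-7) P4(7-10) P5(10-11) P2(11-12) P3(12-13) P5(13-14) P2(14-15) P5(15-16) P2(16-17) P5(17-18) P2(18-19) P5(19-20) P2(20-21) P2(21-22) P2(22-23) P2(23-24) P2(24-25) P2(25-26) P2(26-27) P2(27-28) P1(28-32) P4(32-34) P1(34-42)

Derivation:
t=0-3: P1@Q0 runs 3, rem=12, quantum used, demote→Q1. Q0=[P2,P3,P4,P5] Q1=[P1] Q2=[]
t=3-4: P2@Q0 runs 1, rem=12, I/O yield, promote→Q0. Q0=[P3,P4,P5,P2] Q1=[P1] Q2=[]
t=4-7: P3@Q0 runs 3, rem=1, I/O yield, promote→Q0. Q0=[P4,P5,P2,P3] Q1=[P1] Q2=[]
t=7-10: P4@Q0 runs 3, rem=2, quantum used, demote→Q1. Q0=[P5,P2,P3] Q1=[P1,P4] Q2=[]
t=10-11: P5@Q0 runs 1, rem=4, I/O yield, promote→Q0. Q0=[P2,P3,P5] Q1=[P1,P4] Q2=[]
t=11-12: P2@Q0 runs 1, rem=11, I/O yield, promote→Q0. Q0=[P3,P5,P2] Q1=[P1,P4] Q2=[]
t=12-13: P3@Q0 runs 1, rem=0, completes. Q0=[P5,P2] Q1=[P1,P4] Q2=[]
t=13-14: P5@Q0 runs 1, rem=3, I/O yield, promote→Q0. Q0=[P2,P5] Q1=[P1,P4] Q2=[]
t=14-15: P2@Q0 runs 1, rem=10, I/O yield, promote→Q0. Q0=[P5,P2] Q1=[P1,P4] Q2=[]
t=15-16: P5@Q0 runs 1, rem=2, I/O yield, promote→Q0. Q0=[P2,P5] Q1=[P1,P4] Q2=[]
t=16-17: P2@Q0 runs 1, rem=9, I/O yield, promote→Q0. Q0=[P5,P2] Q1=[P1,P4] Q2=[]
t=17-18: P5@Q0 runs 1, rem=1, I/O yield, promote→Q0. Q0=[P2,P5] Q1=[P1,P4] Q2=[]
t=18-19: P2@Q0 runs 1, rem=8, I/O yield, promote→Q0. Q0=[P5,P2] Q1=[P1,P4] Q2=[]
t=19-20: P5@Q0 runs 1, rem=0, completes. Q0=[P2] Q1=[P1,P4] Q2=[]
t=20-21: P2@Q0 runs 1, rem=7, I/O yield, promote→Q0. Q0=[P2] Q1=[P1,P4] Q2=[]
t=21-22: P2@Q0 runs 1, rem=6, I/O yield, promote→Q0. Q0=[P2] Q1=[P1,P4] Q2=[]
t=22-23: P2@Q0 runs 1, rem=5, I/O yield, promote→Q0. Q0=[P2] Q1=[P1,P4] Q2=[]
t=23-24: P2@Q0 runs 1, rem=4, I/O yield, promote→Q0. Q0=[P2] Q1=[P1,P4] Q2=[]
t=24-25: P2@Q0 runs 1, rem=3, I/O yield, promote→Q0. Q0=[P2] Q1=[P1,P4] Q2=[]
t=25-26: P2@Q0 runs 1, rem=2, I/O yield, promote→Q0. Q0=[P2] Q1=[P1,P4] Q2=[]
t=26-27: P2@Q0 runs 1, rem=1, I/O yield, promote→Q0. Q0=[P2] Q1=[P1,P4] Q2=[]
t=27-28: P2@Q0 runs 1, rem=0, completes. Q0=[] Q1=[P1,P4] Q2=[]
t=28-32: P1@Q1 runs 4, rem=8, quantum used, demote→Q2. Q0=[] Q1=[P4] Q2=[P1]
t=32-34: P4@Q1 runs 2, rem=0, completes. Q0=[] Q1=[] Q2=[P1]
t=34-42: P1@Q2 runs 8, rem=0, completes. Q0=[] Q1=[] Q2=[]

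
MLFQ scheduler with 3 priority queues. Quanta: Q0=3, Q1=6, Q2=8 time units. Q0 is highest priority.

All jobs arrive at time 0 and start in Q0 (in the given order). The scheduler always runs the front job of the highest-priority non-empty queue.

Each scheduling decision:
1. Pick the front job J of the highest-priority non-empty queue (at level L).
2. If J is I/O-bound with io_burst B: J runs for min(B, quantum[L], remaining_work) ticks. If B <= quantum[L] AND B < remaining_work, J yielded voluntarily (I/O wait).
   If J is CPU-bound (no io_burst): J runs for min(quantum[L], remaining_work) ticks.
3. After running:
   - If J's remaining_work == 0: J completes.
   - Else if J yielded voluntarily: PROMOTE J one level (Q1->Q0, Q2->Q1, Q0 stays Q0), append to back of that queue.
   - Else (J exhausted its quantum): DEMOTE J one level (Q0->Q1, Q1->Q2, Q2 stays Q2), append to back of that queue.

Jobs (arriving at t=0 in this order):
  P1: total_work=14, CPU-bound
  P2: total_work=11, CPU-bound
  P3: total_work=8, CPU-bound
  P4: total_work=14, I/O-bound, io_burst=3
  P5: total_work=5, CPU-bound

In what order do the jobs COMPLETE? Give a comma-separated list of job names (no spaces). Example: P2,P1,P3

Answer: P4,P3,P5,P1,P2

Derivation:
t=0-3: P1@Q0 runs 3, rem=11, quantum used, demote→Q1. Q0=[P2,P3,P4,P5] Q1=[P1] Q2=[]
t=3-6: P2@Q0 runs 3, rem=8, quantum used, demote→Q1. Q0=[P3,P4,P5] Q1=[P1,P2] Q2=[]
t=6-9: P3@Q0 runs 3, rem=5, quantum used, demote→Q1. Q0=[P4,P5] Q1=[P1,P2,P3] Q2=[]
t=9-12: P4@Q0 runs 3, rem=11, I/O yield, promote→Q0. Q0=[P5,P4] Q1=[P1,P2,P3] Q2=[]
t=12-15: P5@Q0 runs 3, rem=2, quantum used, demote→Q1. Q0=[P4] Q1=[P1,P2,P3,P5] Q2=[]
t=15-18: P4@Q0 runs 3, rem=8, I/O yield, promote→Q0. Q0=[P4] Q1=[P1,P2,P3,P5] Q2=[]
t=18-21: P4@Q0 runs 3, rem=5, I/O yield, promote→Q0. Q0=[P4] Q1=[P1,P2,P3,P5] Q2=[]
t=21-24: P4@Q0 runs 3, rem=2, I/O yield, promote→Q0. Q0=[P4] Q1=[P1,P2,P3,P5] Q2=[]
t=24-26: P4@Q0 runs 2, rem=0, completes. Q0=[] Q1=[P1,P2,P3,P5] Q2=[]
t=26-32: P1@Q1 runs 6, rem=5, quantum used, demote→Q2. Q0=[] Q1=[P2,P3,P5] Q2=[P1]
t=32-38: P2@Q1 runs 6, rem=2, quantum used, demote→Q2. Q0=[] Q1=[P3,P5] Q2=[P1,P2]
t=38-43: P3@Q1 runs 5, rem=0, completes. Q0=[] Q1=[P5] Q2=[P1,P2]
t=43-45: P5@Q1 runs 2, rem=0, completes. Q0=[] Q1=[] Q2=[P1,P2]
t=45-50: P1@Q2 runs 5, rem=0, completes. Q0=[] Q1=[] Q2=[P2]
t=50-52: P2@Q2 runs 2, rem=0, completes. Q0=[] Q1=[] Q2=[]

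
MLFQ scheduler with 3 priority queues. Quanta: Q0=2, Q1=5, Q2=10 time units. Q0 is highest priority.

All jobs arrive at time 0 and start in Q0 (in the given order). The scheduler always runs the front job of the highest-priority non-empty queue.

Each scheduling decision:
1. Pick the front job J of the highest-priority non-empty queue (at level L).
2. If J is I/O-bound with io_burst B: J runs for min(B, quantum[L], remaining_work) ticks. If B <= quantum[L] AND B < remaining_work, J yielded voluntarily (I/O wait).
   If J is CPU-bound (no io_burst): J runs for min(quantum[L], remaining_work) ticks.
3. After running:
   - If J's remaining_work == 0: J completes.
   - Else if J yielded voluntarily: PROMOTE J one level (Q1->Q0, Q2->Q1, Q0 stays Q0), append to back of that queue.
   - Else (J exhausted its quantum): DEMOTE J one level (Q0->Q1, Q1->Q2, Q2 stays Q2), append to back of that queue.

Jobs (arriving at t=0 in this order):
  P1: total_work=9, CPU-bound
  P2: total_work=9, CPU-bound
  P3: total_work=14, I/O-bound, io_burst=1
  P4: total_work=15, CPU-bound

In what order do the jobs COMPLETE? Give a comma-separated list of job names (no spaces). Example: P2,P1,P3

t=0-2: P1@Q0 runs 2, rem=7, quantum used, demote→Q1. Q0=[P2,P3,P4] Q1=[P1] Q2=[]
t=2-4: P2@Q0 runs 2, rem=7, quantum used, demote→Q1. Q0=[P3,P4] Q1=[P1,P2] Q2=[]
t=4-5: P3@Q0 runs 1, rem=13, I/O yield, promote→Q0. Q0=[P4,P3] Q1=[P1,P2] Q2=[]
t=5-7: P4@Q0 runs 2, rem=13, quantum used, demote→Q1. Q0=[P3] Q1=[P1,P2,P4] Q2=[]
t=7-8: P3@Q0 runs 1, rem=12, I/O yield, promote→Q0. Q0=[P3] Q1=[P1,P2,P4] Q2=[]
t=8-9: P3@Q0 runs 1, rem=11, I/O yield, promote→Q0. Q0=[P3] Q1=[P1,P2,P4] Q2=[]
t=9-10: P3@Q0 runs 1, rem=10, I/O yield, promote→Q0. Q0=[P3] Q1=[P1,P2,P4] Q2=[]
t=10-11: P3@Q0 runs 1, rem=9, I/O yield, promote→Q0. Q0=[P3] Q1=[P1,P2,P4] Q2=[]
t=11-12: P3@Q0 runs 1, rem=8, I/O yield, promote→Q0. Q0=[P3] Q1=[P1,P2,P4] Q2=[]
t=12-13: P3@Q0 runs 1, rem=7, I/O yield, promote→Q0. Q0=[P3] Q1=[P1,P2,P4] Q2=[]
t=13-14: P3@Q0 runs 1, rem=6, I/O yield, promote→Q0. Q0=[P3] Q1=[P1,P2,P4] Q2=[]
t=14-15: P3@Q0 runs 1, rem=5, I/O yield, promote→Q0. Q0=[P3] Q1=[P1,P2,P4] Q2=[]
t=15-16: P3@Q0 runs 1, rem=4, I/O yield, promote→Q0. Q0=[P3] Q1=[P1,P2,P4] Q2=[]
t=16-17: P3@Q0 runs 1, rem=3, I/O yield, promote→Q0. Q0=[P3] Q1=[P1,P2,P4] Q2=[]
t=17-18: P3@Q0 runs 1, rem=2, I/O yield, promote→Q0. Q0=[P3] Q1=[P1,P2,P4] Q2=[]
t=18-19: P3@Q0 runs 1, rem=1, I/O yield, promote→Q0. Q0=[P3] Q1=[P1,P2,P4] Q2=[]
t=19-20: P3@Q0 runs 1, rem=0, completes. Q0=[] Q1=[P1,P2,P4] Q2=[]
t=20-25: P1@Q1 runs 5, rem=2, quantum used, demote→Q2. Q0=[] Q1=[P2,P4] Q2=[P1]
t=25-30: P2@Q1 runs 5, rem=2, quantum used, demote→Q2. Q0=[] Q1=[P4] Q2=[P1,P2]
t=30-35: P4@Q1 runs 5, rem=8, quantum used, demote→Q2. Q0=[] Q1=[] Q2=[P1,P2,P4]
t=35-37: P1@Q2 runs 2, rem=0, completes. Q0=[] Q1=[] Q2=[P2,P4]
t=37-39: P2@Q2 runs 2, rem=0, completes. Q0=[] Q1=[] Q2=[P4]
t=39-47: P4@Q2 runs 8, rem=0, completes. Q0=[] Q1=[] Q2=[]

Answer: P3,P1,P2,P4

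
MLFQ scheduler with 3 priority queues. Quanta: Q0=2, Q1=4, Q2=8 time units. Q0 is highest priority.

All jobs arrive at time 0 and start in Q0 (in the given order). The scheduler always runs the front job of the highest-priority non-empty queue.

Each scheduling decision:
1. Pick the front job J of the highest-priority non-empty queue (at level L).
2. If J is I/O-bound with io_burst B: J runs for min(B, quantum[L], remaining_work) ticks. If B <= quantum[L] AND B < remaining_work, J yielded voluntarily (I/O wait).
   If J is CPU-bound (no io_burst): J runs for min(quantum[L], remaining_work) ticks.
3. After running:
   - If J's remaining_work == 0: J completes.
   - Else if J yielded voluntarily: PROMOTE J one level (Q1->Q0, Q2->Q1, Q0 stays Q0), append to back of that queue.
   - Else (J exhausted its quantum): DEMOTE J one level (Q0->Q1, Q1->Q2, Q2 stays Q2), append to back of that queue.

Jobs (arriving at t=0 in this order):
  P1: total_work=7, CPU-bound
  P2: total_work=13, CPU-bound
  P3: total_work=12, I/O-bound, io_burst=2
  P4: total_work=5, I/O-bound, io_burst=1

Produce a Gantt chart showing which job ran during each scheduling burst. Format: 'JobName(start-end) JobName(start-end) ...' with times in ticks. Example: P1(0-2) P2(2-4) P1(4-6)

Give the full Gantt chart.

Answer: P1(0-2) P2(2-4) P3(4-6) P4(6-7) P3(7-9) P4(9-10) P3(10-12) P4(12-13) P3(13-15) P4(15-16) P3(16-18) P4(18-19) P3(19-21) P1(21-25) P2(25-29) P1(29-30) P2(30-37)

Derivation:
t=0-2: P1@Q0 runs 2, rem=5, quantum used, demote→Q1. Q0=[P2,P3,P4] Q1=[P1] Q2=[]
t=2-4: P2@Q0 runs 2, rem=11, quantum used, demote→Q1. Q0=[P3,P4] Q1=[P1,P2] Q2=[]
t=4-6: P3@Q0 runs 2, rem=10, I/O yield, promote→Q0. Q0=[P4,P3] Q1=[P1,P2] Q2=[]
t=6-7: P4@Q0 runs 1, rem=4, I/O yield, promote→Q0. Q0=[P3,P4] Q1=[P1,P2] Q2=[]
t=7-9: P3@Q0 runs 2, rem=8, I/O yield, promote→Q0. Q0=[P4,P3] Q1=[P1,P2] Q2=[]
t=9-10: P4@Q0 runs 1, rem=3, I/O yield, promote→Q0. Q0=[P3,P4] Q1=[P1,P2] Q2=[]
t=10-12: P3@Q0 runs 2, rem=6, I/O yield, promote→Q0. Q0=[P4,P3] Q1=[P1,P2] Q2=[]
t=12-13: P4@Q0 runs 1, rem=2, I/O yield, promote→Q0. Q0=[P3,P4] Q1=[P1,P2] Q2=[]
t=13-15: P3@Q0 runs 2, rem=4, I/O yield, promote→Q0. Q0=[P4,P3] Q1=[P1,P2] Q2=[]
t=15-16: P4@Q0 runs 1, rem=1, I/O yield, promote→Q0. Q0=[P3,P4] Q1=[P1,P2] Q2=[]
t=16-18: P3@Q0 runs 2, rem=2, I/O yield, promote→Q0. Q0=[P4,P3] Q1=[P1,P2] Q2=[]
t=18-19: P4@Q0 runs 1, rem=0, completes. Q0=[P3] Q1=[P1,P2] Q2=[]
t=19-21: P3@Q0 runs 2, rem=0, completes. Q0=[] Q1=[P1,P2] Q2=[]
t=21-25: P1@Q1 runs 4, rem=1, quantum used, demote→Q2. Q0=[] Q1=[P2] Q2=[P1]
t=25-29: P2@Q1 runs 4, rem=7, quantum used, demote→Q2. Q0=[] Q1=[] Q2=[P1,P2]
t=29-30: P1@Q2 runs 1, rem=0, completes. Q0=[] Q1=[] Q2=[P2]
t=30-37: P2@Q2 runs 7, rem=0, completes. Q0=[] Q1=[] Q2=[]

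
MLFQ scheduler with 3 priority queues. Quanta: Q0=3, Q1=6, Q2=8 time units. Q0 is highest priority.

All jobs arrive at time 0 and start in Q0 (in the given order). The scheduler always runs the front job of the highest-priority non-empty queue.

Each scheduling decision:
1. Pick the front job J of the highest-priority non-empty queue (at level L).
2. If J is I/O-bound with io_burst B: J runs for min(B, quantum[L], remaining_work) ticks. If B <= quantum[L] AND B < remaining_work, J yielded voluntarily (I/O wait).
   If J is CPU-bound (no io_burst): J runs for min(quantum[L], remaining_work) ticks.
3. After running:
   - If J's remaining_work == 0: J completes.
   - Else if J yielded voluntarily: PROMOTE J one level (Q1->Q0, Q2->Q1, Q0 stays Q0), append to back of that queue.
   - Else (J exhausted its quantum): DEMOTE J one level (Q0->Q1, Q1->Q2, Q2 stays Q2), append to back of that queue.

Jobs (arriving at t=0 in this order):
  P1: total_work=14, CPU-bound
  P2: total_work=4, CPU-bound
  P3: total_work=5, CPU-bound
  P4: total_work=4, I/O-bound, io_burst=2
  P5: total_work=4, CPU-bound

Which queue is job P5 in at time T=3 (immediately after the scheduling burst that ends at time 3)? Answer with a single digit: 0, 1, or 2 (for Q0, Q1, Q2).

Answer: 0

Derivation:
t=0-3: P1@Q0 runs 3, rem=11, quantum used, demote→Q1. Q0=[P2,P3,P4,P5] Q1=[P1] Q2=[]
t=3-6: P2@Q0 runs 3, rem=1, quantum used, demote→Q1. Q0=[P3,P4,P5] Q1=[P1,P2] Q2=[]
t=6-9: P3@Q0 runs 3, rem=2, quantum used, demote→Q1. Q0=[P4,P5] Q1=[P1,P2,P3] Q2=[]
t=9-11: P4@Q0 runs 2, rem=2, I/O yield, promote→Q0. Q0=[P5,P4] Q1=[P1,P2,P3] Q2=[]
t=11-14: P5@Q0 runs 3, rem=1, quantum used, demote→Q1. Q0=[P4] Q1=[P1,P2,P3,P5] Q2=[]
t=14-16: P4@Q0 runs 2, rem=0, completes. Q0=[] Q1=[P1,P2,P3,P5] Q2=[]
t=16-22: P1@Q1 runs 6, rem=5, quantum used, demote→Q2. Q0=[] Q1=[P2,P3,P5] Q2=[P1]
t=22-23: P2@Q1 runs 1, rem=0, completes. Q0=[] Q1=[P3,P5] Q2=[P1]
t=23-25: P3@Q1 runs 2, rem=0, completes. Q0=[] Q1=[P5] Q2=[P1]
t=25-26: P5@Q1 runs 1, rem=0, completes. Q0=[] Q1=[] Q2=[P1]
t=26-31: P1@Q2 runs 5, rem=0, completes. Q0=[] Q1=[] Q2=[]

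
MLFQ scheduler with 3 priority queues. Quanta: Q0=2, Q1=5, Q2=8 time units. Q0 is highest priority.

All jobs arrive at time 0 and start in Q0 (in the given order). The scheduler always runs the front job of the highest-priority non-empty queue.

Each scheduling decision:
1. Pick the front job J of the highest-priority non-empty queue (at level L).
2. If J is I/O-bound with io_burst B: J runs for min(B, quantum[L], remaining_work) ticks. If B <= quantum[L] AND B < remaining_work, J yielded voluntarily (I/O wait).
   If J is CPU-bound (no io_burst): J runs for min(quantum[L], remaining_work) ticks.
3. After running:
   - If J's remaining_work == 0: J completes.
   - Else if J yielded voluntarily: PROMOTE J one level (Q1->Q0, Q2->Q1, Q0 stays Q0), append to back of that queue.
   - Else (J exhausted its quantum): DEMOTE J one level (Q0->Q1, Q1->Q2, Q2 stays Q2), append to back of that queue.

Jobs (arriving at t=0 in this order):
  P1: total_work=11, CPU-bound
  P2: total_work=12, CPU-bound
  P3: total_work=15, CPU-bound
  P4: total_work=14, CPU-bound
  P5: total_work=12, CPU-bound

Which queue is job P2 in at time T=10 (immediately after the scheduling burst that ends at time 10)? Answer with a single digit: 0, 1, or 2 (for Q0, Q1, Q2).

Answer: 1

Derivation:
t=0-2: P1@Q0 runs 2, rem=9, quantum used, demote→Q1. Q0=[P2,P3,P4,P5] Q1=[P1] Q2=[]
t=2-4: P2@Q0 runs 2, rem=10, quantum used, demote→Q1. Q0=[P3,P4,P5] Q1=[P1,P2] Q2=[]
t=4-6: P3@Q0 runs 2, rem=13, quantum used, demote→Q1. Q0=[P4,P5] Q1=[P1,P2,P3] Q2=[]
t=6-8: P4@Q0 runs 2, rem=12, quantum used, demote→Q1. Q0=[P5] Q1=[P1,P2,P3,P4] Q2=[]
t=8-10: P5@Q0 runs 2, rem=10, quantum used, demote→Q1. Q0=[] Q1=[P1,P2,P3,P4,P5] Q2=[]
t=10-15: P1@Q1 runs 5, rem=4, quantum used, demote→Q2. Q0=[] Q1=[P2,P3,P4,P5] Q2=[P1]
t=15-20: P2@Q1 runs 5, rem=5, quantum used, demote→Q2. Q0=[] Q1=[P3,P4,P5] Q2=[P1,P2]
t=20-25: P3@Q1 runs 5, rem=8, quantum used, demote→Q2. Q0=[] Q1=[P4,P5] Q2=[P1,P2,P3]
t=25-30: P4@Q1 runs 5, rem=7, quantum used, demote→Q2. Q0=[] Q1=[P5] Q2=[P1,P2,P3,P4]
t=30-35: P5@Q1 runs 5, rem=5, quantum used, demote→Q2. Q0=[] Q1=[] Q2=[P1,P2,P3,P4,P5]
t=35-39: P1@Q2 runs 4, rem=0, completes. Q0=[] Q1=[] Q2=[P2,P3,P4,P5]
t=39-44: P2@Q2 runs 5, rem=0, completes. Q0=[] Q1=[] Q2=[P3,P4,P5]
t=44-52: P3@Q2 runs 8, rem=0, completes. Q0=[] Q1=[] Q2=[P4,P5]
t=52-59: P4@Q2 runs 7, rem=0, completes. Q0=[] Q1=[] Q2=[P5]
t=59-64: P5@Q2 runs 5, rem=0, completes. Q0=[] Q1=[] Q2=[]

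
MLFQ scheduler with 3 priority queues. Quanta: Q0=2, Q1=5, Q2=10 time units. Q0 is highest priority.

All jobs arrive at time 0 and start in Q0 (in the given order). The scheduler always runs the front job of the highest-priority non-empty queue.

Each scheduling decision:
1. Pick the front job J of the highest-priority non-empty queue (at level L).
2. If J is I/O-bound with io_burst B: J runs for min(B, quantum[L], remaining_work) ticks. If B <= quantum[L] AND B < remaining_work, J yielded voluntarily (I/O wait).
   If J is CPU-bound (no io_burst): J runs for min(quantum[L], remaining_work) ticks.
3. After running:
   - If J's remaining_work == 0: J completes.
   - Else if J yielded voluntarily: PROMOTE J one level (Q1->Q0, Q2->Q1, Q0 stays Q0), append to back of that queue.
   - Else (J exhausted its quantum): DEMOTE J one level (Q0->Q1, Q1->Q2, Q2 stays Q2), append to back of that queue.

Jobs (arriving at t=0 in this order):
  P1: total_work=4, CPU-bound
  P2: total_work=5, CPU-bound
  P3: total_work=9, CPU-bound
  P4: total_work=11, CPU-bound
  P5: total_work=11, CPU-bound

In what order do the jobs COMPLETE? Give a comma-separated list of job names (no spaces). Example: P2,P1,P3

Answer: P1,P2,P3,P4,P5

Derivation:
t=0-2: P1@Q0 runs 2, rem=2, quantum used, demote→Q1. Q0=[P2,P3,P4,P5] Q1=[P1] Q2=[]
t=2-4: P2@Q0 runs 2, rem=3, quantum used, demote→Q1. Q0=[P3,P4,P5] Q1=[P1,P2] Q2=[]
t=4-6: P3@Q0 runs 2, rem=7, quantum used, demote→Q1. Q0=[P4,P5] Q1=[P1,P2,P3] Q2=[]
t=6-8: P4@Q0 runs 2, rem=9, quantum used, demote→Q1. Q0=[P5] Q1=[P1,P2,P3,P4] Q2=[]
t=8-10: P5@Q0 runs 2, rem=9, quantum used, demote→Q1. Q0=[] Q1=[P1,P2,P3,P4,P5] Q2=[]
t=10-12: P1@Q1 runs 2, rem=0, completes. Q0=[] Q1=[P2,P3,P4,P5] Q2=[]
t=12-15: P2@Q1 runs 3, rem=0, completes. Q0=[] Q1=[P3,P4,P5] Q2=[]
t=15-20: P3@Q1 runs 5, rem=2, quantum used, demote→Q2. Q0=[] Q1=[P4,P5] Q2=[P3]
t=20-25: P4@Q1 runs 5, rem=4, quantum used, demote→Q2. Q0=[] Q1=[P5] Q2=[P3,P4]
t=25-30: P5@Q1 runs 5, rem=4, quantum used, demote→Q2. Q0=[] Q1=[] Q2=[P3,P4,P5]
t=30-32: P3@Q2 runs 2, rem=0, completes. Q0=[] Q1=[] Q2=[P4,P5]
t=32-36: P4@Q2 runs 4, rem=0, completes. Q0=[] Q1=[] Q2=[P5]
t=36-40: P5@Q2 runs 4, rem=0, completes. Q0=[] Q1=[] Q2=[]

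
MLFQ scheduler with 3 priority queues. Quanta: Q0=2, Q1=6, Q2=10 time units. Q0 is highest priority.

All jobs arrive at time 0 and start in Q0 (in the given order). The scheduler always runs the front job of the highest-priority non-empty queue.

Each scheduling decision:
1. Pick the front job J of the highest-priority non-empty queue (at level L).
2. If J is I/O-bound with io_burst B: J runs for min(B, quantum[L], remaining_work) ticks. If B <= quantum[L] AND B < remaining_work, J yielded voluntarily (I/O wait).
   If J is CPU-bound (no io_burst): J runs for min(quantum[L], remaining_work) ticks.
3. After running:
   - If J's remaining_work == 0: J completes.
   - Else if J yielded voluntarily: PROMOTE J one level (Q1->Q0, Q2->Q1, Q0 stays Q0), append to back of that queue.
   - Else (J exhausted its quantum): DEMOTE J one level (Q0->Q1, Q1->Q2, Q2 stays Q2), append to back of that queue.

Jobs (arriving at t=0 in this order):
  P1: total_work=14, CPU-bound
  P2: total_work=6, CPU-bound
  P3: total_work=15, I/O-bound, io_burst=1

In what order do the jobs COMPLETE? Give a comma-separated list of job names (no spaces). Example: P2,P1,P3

Answer: P3,P2,P1

Derivation:
t=0-2: P1@Q0 runs 2, rem=12, quantum used, demote→Q1. Q0=[P2,P3] Q1=[P1] Q2=[]
t=2-4: P2@Q0 runs 2, rem=4, quantum used, demote→Q1. Q0=[P3] Q1=[P1,P2] Q2=[]
t=4-5: P3@Q0 runs 1, rem=14, I/O yield, promote→Q0. Q0=[P3] Q1=[P1,P2] Q2=[]
t=5-6: P3@Q0 runs 1, rem=13, I/O yield, promote→Q0. Q0=[P3] Q1=[P1,P2] Q2=[]
t=6-7: P3@Q0 runs 1, rem=12, I/O yield, promote→Q0. Q0=[P3] Q1=[P1,P2] Q2=[]
t=7-8: P3@Q0 runs 1, rem=11, I/O yield, promote→Q0. Q0=[P3] Q1=[P1,P2] Q2=[]
t=8-9: P3@Q0 runs 1, rem=10, I/O yield, promote→Q0. Q0=[P3] Q1=[P1,P2] Q2=[]
t=9-10: P3@Q0 runs 1, rem=9, I/O yield, promote→Q0. Q0=[P3] Q1=[P1,P2] Q2=[]
t=10-11: P3@Q0 runs 1, rem=8, I/O yield, promote→Q0. Q0=[P3] Q1=[P1,P2] Q2=[]
t=11-12: P3@Q0 runs 1, rem=7, I/O yield, promote→Q0. Q0=[P3] Q1=[P1,P2] Q2=[]
t=12-13: P3@Q0 runs 1, rem=6, I/O yield, promote→Q0. Q0=[P3] Q1=[P1,P2] Q2=[]
t=13-14: P3@Q0 runs 1, rem=5, I/O yield, promote→Q0. Q0=[P3] Q1=[P1,P2] Q2=[]
t=14-15: P3@Q0 runs 1, rem=4, I/O yield, promote→Q0. Q0=[P3] Q1=[P1,P2] Q2=[]
t=15-16: P3@Q0 runs 1, rem=3, I/O yield, promote→Q0. Q0=[P3] Q1=[P1,P2] Q2=[]
t=16-17: P3@Q0 runs 1, rem=2, I/O yield, promote→Q0. Q0=[P3] Q1=[P1,P2] Q2=[]
t=17-18: P3@Q0 runs 1, rem=1, I/O yield, promote→Q0. Q0=[P3] Q1=[P1,P2] Q2=[]
t=18-19: P3@Q0 runs 1, rem=0, completes. Q0=[] Q1=[P1,P2] Q2=[]
t=19-25: P1@Q1 runs 6, rem=6, quantum used, demote→Q2. Q0=[] Q1=[P2] Q2=[P1]
t=25-29: P2@Q1 runs 4, rem=0, completes. Q0=[] Q1=[] Q2=[P1]
t=29-35: P1@Q2 runs 6, rem=0, completes. Q0=[] Q1=[] Q2=[]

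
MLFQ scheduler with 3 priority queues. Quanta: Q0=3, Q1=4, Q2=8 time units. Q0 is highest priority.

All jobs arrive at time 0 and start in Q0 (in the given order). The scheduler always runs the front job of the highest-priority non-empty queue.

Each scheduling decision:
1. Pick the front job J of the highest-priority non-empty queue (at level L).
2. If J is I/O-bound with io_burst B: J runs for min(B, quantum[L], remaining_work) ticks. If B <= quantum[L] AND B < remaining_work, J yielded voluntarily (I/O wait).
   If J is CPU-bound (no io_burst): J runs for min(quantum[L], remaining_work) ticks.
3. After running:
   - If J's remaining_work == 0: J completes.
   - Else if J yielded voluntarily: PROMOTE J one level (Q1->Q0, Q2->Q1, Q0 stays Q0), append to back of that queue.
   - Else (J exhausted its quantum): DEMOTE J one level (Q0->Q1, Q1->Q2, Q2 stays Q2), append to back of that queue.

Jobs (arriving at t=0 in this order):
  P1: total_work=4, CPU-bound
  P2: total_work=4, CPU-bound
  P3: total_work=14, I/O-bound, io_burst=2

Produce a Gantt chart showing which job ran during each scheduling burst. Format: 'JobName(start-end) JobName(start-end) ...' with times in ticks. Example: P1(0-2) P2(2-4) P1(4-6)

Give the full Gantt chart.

t=0-3: P1@Q0 runs 3, rem=1, quantum used, demote→Q1. Q0=[P2,P3] Q1=[P1] Q2=[]
t=3-6: P2@Q0 runs 3, rem=1, quantum used, demote→Q1. Q0=[P3] Q1=[P1,P2] Q2=[]
t=6-8: P3@Q0 runs 2, rem=12, I/O yield, promote→Q0. Q0=[P3] Q1=[P1,P2] Q2=[]
t=8-10: P3@Q0 runs 2, rem=10, I/O yield, promote→Q0. Q0=[P3] Q1=[P1,P2] Q2=[]
t=10-12: P3@Q0 runs 2, rem=8, I/O yield, promote→Q0. Q0=[P3] Q1=[P1,P2] Q2=[]
t=12-14: P3@Q0 runs 2, rem=6, I/O yield, promote→Q0. Q0=[P3] Q1=[P1,P2] Q2=[]
t=14-16: P3@Q0 runs 2, rem=4, I/O yield, promote→Q0. Q0=[P3] Q1=[P1,P2] Q2=[]
t=16-18: P3@Q0 runs 2, rem=2, I/O yield, promote→Q0. Q0=[P3] Q1=[P1,P2] Q2=[]
t=18-20: P3@Q0 runs 2, rem=0, completes. Q0=[] Q1=[P1,P2] Q2=[]
t=20-21: P1@Q1 runs 1, rem=0, completes. Q0=[] Q1=[P2] Q2=[]
t=21-22: P2@Q1 runs 1, rem=0, completes. Q0=[] Q1=[] Q2=[]

Answer: P1(0-3) P2(3-6) P3(6-8) P3(8-10) P3(10-12) P3(12-14) P3(14-16) P3(16-18) P3(18-20) P1(20-21) P2(21-22)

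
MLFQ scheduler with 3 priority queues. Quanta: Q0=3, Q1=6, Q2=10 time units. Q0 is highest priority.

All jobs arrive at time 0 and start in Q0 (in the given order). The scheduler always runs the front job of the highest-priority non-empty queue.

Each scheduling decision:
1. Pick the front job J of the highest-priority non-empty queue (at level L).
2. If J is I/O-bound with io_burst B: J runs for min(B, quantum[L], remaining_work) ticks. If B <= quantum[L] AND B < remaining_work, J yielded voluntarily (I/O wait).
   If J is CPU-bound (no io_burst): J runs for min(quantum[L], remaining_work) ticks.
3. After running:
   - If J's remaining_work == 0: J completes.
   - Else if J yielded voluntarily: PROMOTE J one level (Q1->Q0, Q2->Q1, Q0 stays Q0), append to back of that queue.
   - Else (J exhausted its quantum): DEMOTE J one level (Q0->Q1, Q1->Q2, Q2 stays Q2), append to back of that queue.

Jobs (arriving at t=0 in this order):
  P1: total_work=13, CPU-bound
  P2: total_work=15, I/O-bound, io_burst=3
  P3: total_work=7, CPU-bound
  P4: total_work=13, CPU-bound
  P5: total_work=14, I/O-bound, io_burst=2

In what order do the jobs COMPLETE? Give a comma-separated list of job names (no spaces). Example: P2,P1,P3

Answer: P2,P5,P3,P1,P4

Derivation:
t=0-3: P1@Q0 runs 3, rem=10, quantum used, demote→Q1. Q0=[P2,P3,P4,P5] Q1=[P1] Q2=[]
t=3-6: P2@Q0 runs 3, rem=12, I/O yield, promote→Q0. Q0=[P3,P4,P5,P2] Q1=[P1] Q2=[]
t=6-9: P3@Q0 runs 3, rem=4, quantum used, demote→Q1. Q0=[P4,P5,P2] Q1=[P1,P3] Q2=[]
t=9-12: P4@Q0 runs 3, rem=10, quantum used, demote→Q1. Q0=[P5,P2] Q1=[P1,P3,P4] Q2=[]
t=12-14: P5@Q0 runs 2, rem=12, I/O yield, promote→Q0. Q0=[P2,P5] Q1=[P1,P3,P4] Q2=[]
t=14-17: P2@Q0 runs 3, rem=9, I/O yield, promote→Q0. Q0=[P5,P2] Q1=[P1,P3,P4] Q2=[]
t=17-19: P5@Q0 runs 2, rem=10, I/O yield, promote→Q0. Q0=[P2,P5] Q1=[P1,P3,P4] Q2=[]
t=19-22: P2@Q0 runs 3, rem=6, I/O yield, promote→Q0. Q0=[P5,P2] Q1=[P1,P3,P4] Q2=[]
t=22-24: P5@Q0 runs 2, rem=8, I/O yield, promote→Q0. Q0=[P2,P5] Q1=[P1,P3,P4] Q2=[]
t=24-27: P2@Q0 runs 3, rem=3, I/O yield, promote→Q0. Q0=[P5,P2] Q1=[P1,P3,P4] Q2=[]
t=27-29: P5@Q0 runs 2, rem=6, I/O yield, promote→Q0. Q0=[P2,P5] Q1=[P1,P3,P4] Q2=[]
t=29-32: P2@Q0 runs 3, rem=0, completes. Q0=[P5] Q1=[P1,P3,P4] Q2=[]
t=32-34: P5@Q0 runs 2, rem=4, I/O yield, promote→Q0. Q0=[P5] Q1=[P1,P3,P4] Q2=[]
t=34-36: P5@Q0 runs 2, rem=2, I/O yield, promote→Q0. Q0=[P5] Q1=[P1,P3,P4] Q2=[]
t=36-38: P5@Q0 runs 2, rem=0, completes. Q0=[] Q1=[P1,P3,P4] Q2=[]
t=38-44: P1@Q1 runs 6, rem=4, quantum used, demote→Q2. Q0=[] Q1=[P3,P4] Q2=[P1]
t=44-48: P3@Q1 runs 4, rem=0, completes. Q0=[] Q1=[P4] Q2=[P1]
t=48-54: P4@Q1 runs 6, rem=4, quantum used, demote→Q2. Q0=[] Q1=[] Q2=[P1,P4]
t=54-58: P1@Q2 runs 4, rem=0, completes. Q0=[] Q1=[] Q2=[P4]
t=58-62: P4@Q2 runs 4, rem=0, completes. Q0=[] Q1=[] Q2=[]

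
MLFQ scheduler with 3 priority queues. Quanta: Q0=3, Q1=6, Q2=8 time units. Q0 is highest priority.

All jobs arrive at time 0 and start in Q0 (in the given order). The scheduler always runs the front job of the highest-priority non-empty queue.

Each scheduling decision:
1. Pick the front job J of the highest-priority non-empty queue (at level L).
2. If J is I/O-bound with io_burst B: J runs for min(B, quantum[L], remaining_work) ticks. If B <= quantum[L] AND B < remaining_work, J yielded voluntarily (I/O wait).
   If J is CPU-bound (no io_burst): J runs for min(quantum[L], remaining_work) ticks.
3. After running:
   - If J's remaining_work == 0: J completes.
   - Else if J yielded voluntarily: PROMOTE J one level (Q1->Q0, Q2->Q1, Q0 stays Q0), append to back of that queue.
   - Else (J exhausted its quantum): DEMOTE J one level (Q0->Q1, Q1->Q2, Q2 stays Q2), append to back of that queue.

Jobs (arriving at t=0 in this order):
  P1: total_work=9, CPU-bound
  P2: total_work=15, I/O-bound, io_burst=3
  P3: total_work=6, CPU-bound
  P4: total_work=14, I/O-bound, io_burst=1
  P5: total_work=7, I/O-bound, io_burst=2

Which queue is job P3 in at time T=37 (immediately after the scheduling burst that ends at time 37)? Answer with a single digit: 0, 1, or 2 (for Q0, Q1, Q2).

t=0-3: P1@Q0 runs 3, rem=6, quantum used, demote→Q1. Q0=[P2,P3,P4,P5] Q1=[P1] Q2=[]
t=3-6: P2@Q0 runs 3, rem=12, I/O yield, promote→Q0. Q0=[P3,P4,P5,P2] Q1=[P1] Q2=[]
t=6-9: P3@Q0 runs 3, rem=3, quantum used, demote→Q1. Q0=[P4,P5,P2] Q1=[P1,P3] Q2=[]
t=9-10: P4@Q0 runs 1, rem=13, I/O yield, promote→Q0. Q0=[P5,P2,P4] Q1=[P1,P3] Q2=[]
t=10-12: P5@Q0 runs 2, rem=5, I/O yield, promote→Q0. Q0=[P2,P4,P5] Q1=[P1,P3] Q2=[]
t=12-15: P2@Q0 runs 3, rem=9, I/O yield, promote→Q0. Q0=[P4,P5,P2] Q1=[P1,P3] Q2=[]
t=15-16: P4@Q0 runs 1, rem=12, I/O yield, promote→Q0. Q0=[P5,P2,P4] Q1=[P1,P3] Q2=[]
t=16-18: P5@Q0 runs 2, rem=3, I/O yield, promote→Q0. Q0=[P2,P4,P5] Q1=[P1,P3] Q2=[]
t=18-21: P2@Q0 runs 3, rem=6, I/O yield, promote→Q0. Q0=[P4,P5,P2] Q1=[P1,P3] Q2=[]
t=21-22: P4@Q0 runs 1, rem=11, I/O yield, promote→Q0. Q0=[P5,P2,P4] Q1=[P1,P3] Q2=[]
t=22-24: P5@Q0 runs 2, rem=1, I/O yield, promote→Q0. Q0=[P2,P4,P5] Q1=[P1,P3] Q2=[]
t=24-27: P2@Q0 runs 3, rem=3, I/O yield, promote→Q0. Q0=[P4,P5,P2] Q1=[P1,P3] Q2=[]
t=27-28: P4@Q0 runs 1, rem=10, I/O yield, promote→Q0. Q0=[P5,P2,P4] Q1=[P1,P3] Q2=[]
t=28-29: P5@Q0 runs 1, rem=0, completes. Q0=[P2,P4] Q1=[P1,P3] Q2=[]
t=29-32: P2@Q0 runs 3, rem=0, completes. Q0=[P4] Q1=[P1,P3] Q2=[]
t=32-33: P4@Q0 runs 1, rem=9, I/O yield, promote→Q0. Q0=[P4] Q1=[P1,P3] Q2=[]
t=33-34: P4@Q0 runs 1, rem=8, I/O yield, promote→Q0. Q0=[P4] Q1=[P1,P3] Q2=[]
t=34-35: P4@Q0 runs 1, rem=7, I/O yield, promote→Q0. Q0=[P4] Q1=[P1,P3] Q2=[]
t=35-36: P4@Q0 runs 1, rem=6, I/O yield, promote→Q0. Q0=[P4] Q1=[P1,P3] Q2=[]
t=36-37: P4@Q0 runs 1, rem=5, I/O yield, promote→Q0. Q0=[P4] Q1=[P1,P3] Q2=[]
t=37-38: P4@Q0 runs 1, rem=4, I/O yield, promote→Q0. Q0=[P4] Q1=[P1,P3] Q2=[]
t=38-39: P4@Q0 runs 1, rem=3, I/O yield, promote→Q0. Q0=[P4] Q1=[P1,P3] Q2=[]
t=39-40: P4@Q0 runs 1, rem=2, I/O yield, promote→Q0. Q0=[P4] Q1=[P1,P3] Q2=[]
t=40-41: P4@Q0 runs 1, rem=1, I/O yield, promote→Q0. Q0=[P4] Q1=[P1,P3] Q2=[]
t=41-42: P4@Q0 runs 1, rem=0, completes. Q0=[] Q1=[P1,P3] Q2=[]
t=42-48: P1@Q1 runs 6, rem=0, completes. Q0=[] Q1=[P3] Q2=[]
t=48-51: P3@Q1 runs 3, rem=0, completes. Q0=[] Q1=[] Q2=[]

Answer: 1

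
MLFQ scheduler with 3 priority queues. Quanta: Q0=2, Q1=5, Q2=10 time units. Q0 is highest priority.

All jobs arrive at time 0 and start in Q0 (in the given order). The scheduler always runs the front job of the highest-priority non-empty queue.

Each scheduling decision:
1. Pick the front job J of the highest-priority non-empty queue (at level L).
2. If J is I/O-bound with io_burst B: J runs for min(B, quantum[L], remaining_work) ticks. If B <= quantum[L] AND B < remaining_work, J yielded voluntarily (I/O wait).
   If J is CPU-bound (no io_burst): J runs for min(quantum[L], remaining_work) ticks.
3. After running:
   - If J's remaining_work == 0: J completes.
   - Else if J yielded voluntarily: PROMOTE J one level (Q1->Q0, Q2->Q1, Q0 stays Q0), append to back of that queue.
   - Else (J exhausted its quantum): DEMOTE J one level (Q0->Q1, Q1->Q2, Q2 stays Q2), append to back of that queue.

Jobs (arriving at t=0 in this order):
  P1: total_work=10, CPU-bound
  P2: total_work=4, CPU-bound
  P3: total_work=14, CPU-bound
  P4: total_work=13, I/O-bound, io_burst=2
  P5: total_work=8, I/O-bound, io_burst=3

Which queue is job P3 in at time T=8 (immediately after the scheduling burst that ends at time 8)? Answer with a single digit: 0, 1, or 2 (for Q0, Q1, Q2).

Answer: 1

Derivation:
t=0-2: P1@Q0 runs 2, rem=8, quantum used, demote→Q1. Q0=[P2,P3,P4,P5] Q1=[P1] Q2=[]
t=2-4: P2@Q0 runs 2, rem=2, quantum used, demote→Q1. Q0=[P3,P4,P5] Q1=[P1,P2] Q2=[]
t=4-6: P3@Q0 runs 2, rem=12, quantum used, demote→Q1. Q0=[P4,P5] Q1=[P1,P2,P3] Q2=[]
t=6-8: P4@Q0 runs 2, rem=11, I/O yield, promote→Q0. Q0=[P5,P4] Q1=[P1,P2,P3] Q2=[]
t=8-10: P5@Q0 runs 2, rem=6, quantum used, demote→Q1. Q0=[P4] Q1=[P1,P2,P3,P5] Q2=[]
t=10-12: P4@Q0 runs 2, rem=9, I/O yield, promote→Q0. Q0=[P4] Q1=[P1,P2,P3,P5] Q2=[]
t=12-14: P4@Q0 runs 2, rem=7, I/O yield, promote→Q0. Q0=[P4] Q1=[P1,P2,P3,P5] Q2=[]
t=14-16: P4@Q0 runs 2, rem=5, I/O yield, promote→Q0. Q0=[P4] Q1=[P1,P2,P3,P5] Q2=[]
t=16-18: P4@Q0 runs 2, rem=3, I/O yield, promote→Q0. Q0=[P4] Q1=[P1,P2,P3,P5] Q2=[]
t=18-20: P4@Q0 runs 2, rem=1, I/O yield, promote→Q0. Q0=[P4] Q1=[P1,P2,P3,P5] Q2=[]
t=20-21: P4@Q0 runs 1, rem=0, completes. Q0=[] Q1=[P1,P2,P3,P5] Q2=[]
t=21-26: P1@Q1 runs 5, rem=3, quantum used, demote→Q2. Q0=[] Q1=[P2,P3,P5] Q2=[P1]
t=26-28: P2@Q1 runs 2, rem=0, completes. Q0=[] Q1=[P3,P5] Q2=[P1]
t=28-33: P3@Q1 runs 5, rem=7, quantum used, demote→Q2. Q0=[] Q1=[P5] Q2=[P1,P3]
t=33-36: P5@Q1 runs 3, rem=3, I/O yield, promote→Q0. Q0=[P5] Q1=[] Q2=[P1,P3]
t=36-38: P5@Q0 runs 2, rem=1, quantum used, demote→Q1. Q0=[] Q1=[P5] Q2=[P1,P3]
t=38-39: P5@Q1 runs 1, rem=0, completes. Q0=[] Q1=[] Q2=[P1,P3]
t=39-42: P1@Q2 runs 3, rem=0, completes. Q0=[] Q1=[] Q2=[P3]
t=42-49: P3@Q2 runs 7, rem=0, completes. Q0=[] Q1=[] Q2=[]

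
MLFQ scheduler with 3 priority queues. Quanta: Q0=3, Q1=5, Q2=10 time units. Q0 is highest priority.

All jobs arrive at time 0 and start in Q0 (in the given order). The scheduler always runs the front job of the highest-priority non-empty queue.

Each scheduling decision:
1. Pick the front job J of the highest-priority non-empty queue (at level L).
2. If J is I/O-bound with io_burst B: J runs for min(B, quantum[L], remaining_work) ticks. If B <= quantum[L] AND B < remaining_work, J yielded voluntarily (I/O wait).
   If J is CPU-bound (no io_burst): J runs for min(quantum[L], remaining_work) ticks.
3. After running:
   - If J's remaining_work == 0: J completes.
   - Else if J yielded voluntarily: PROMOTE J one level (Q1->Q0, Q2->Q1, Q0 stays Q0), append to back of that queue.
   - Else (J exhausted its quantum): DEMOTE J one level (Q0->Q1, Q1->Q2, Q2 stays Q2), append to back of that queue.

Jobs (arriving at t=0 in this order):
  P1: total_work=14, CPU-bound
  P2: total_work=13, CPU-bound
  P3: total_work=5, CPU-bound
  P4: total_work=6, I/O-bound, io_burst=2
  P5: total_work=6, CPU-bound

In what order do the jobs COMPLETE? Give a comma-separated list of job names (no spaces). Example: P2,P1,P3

Answer: P4,P3,P5,P1,P2

Derivation:
t=0-3: P1@Q0 runs 3, rem=11, quantum used, demote→Q1. Q0=[P2,P3,P4,P5] Q1=[P1] Q2=[]
t=3-6: P2@Q0 runs 3, rem=10, quantum used, demote→Q1. Q0=[P3,P4,P5] Q1=[P1,P2] Q2=[]
t=6-9: P3@Q0 runs 3, rem=2, quantum used, demote→Q1. Q0=[P4,P5] Q1=[P1,P2,P3] Q2=[]
t=9-11: P4@Q0 runs 2, rem=4, I/O yield, promote→Q0. Q0=[P5,P4] Q1=[P1,P2,P3] Q2=[]
t=11-14: P5@Q0 runs 3, rem=3, quantum used, demote→Q1. Q0=[P4] Q1=[P1,P2,P3,P5] Q2=[]
t=14-16: P4@Q0 runs 2, rem=2, I/O yield, promote→Q0. Q0=[P4] Q1=[P1,P2,P3,P5] Q2=[]
t=16-18: P4@Q0 runs 2, rem=0, completes. Q0=[] Q1=[P1,P2,P3,P5] Q2=[]
t=18-23: P1@Q1 runs 5, rem=6, quantum used, demote→Q2. Q0=[] Q1=[P2,P3,P5] Q2=[P1]
t=23-28: P2@Q1 runs 5, rem=5, quantum used, demote→Q2. Q0=[] Q1=[P3,P5] Q2=[P1,P2]
t=28-30: P3@Q1 runs 2, rem=0, completes. Q0=[] Q1=[P5] Q2=[P1,P2]
t=30-33: P5@Q1 runs 3, rem=0, completes. Q0=[] Q1=[] Q2=[P1,P2]
t=33-39: P1@Q2 runs 6, rem=0, completes. Q0=[] Q1=[] Q2=[P2]
t=39-44: P2@Q2 runs 5, rem=0, completes. Q0=[] Q1=[] Q2=[]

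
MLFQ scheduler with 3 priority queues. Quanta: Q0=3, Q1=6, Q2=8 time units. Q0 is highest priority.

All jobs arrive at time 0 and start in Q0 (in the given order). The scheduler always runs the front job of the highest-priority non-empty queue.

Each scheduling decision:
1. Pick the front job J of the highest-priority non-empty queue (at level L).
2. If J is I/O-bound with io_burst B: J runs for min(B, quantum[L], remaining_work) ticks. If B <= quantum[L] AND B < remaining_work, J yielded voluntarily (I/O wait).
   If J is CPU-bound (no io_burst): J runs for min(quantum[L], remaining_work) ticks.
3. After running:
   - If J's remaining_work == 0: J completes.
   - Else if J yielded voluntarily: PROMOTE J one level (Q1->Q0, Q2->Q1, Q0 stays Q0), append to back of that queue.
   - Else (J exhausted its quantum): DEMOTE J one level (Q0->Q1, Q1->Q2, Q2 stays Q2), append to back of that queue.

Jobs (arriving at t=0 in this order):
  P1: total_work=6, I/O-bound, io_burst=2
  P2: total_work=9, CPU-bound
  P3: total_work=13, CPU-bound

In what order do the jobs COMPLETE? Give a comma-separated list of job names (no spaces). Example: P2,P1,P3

t=0-2: P1@Q0 runs 2, rem=4, I/O yield, promote→Q0. Q0=[P2,P3,P1] Q1=[] Q2=[]
t=2-5: P2@Q0 runs 3, rem=6, quantum used, demote→Q1. Q0=[P3,P1] Q1=[P2] Q2=[]
t=5-8: P3@Q0 runs 3, rem=10, quantum used, demote→Q1. Q0=[P1] Q1=[P2,P3] Q2=[]
t=8-10: P1@Q0 runs 2, rem=2, I/O yield, promote→Q0. Q0=[P1] Q1=[P2,P3] Q2=[]
t=10-12: P1@Q0 runs 2, rem=0, completes. Q0=[] Q1=[P2,P3] Q2=[]
t=12-18: P2@Q1 runs 6, rem=0, completes. Q0=[] Q1=[P3] Q2=[]
t=18-24: P3@Q1 runs 6, rem=4, quantum used, demote→Q2. Q0=[] Q1=[] Q2=[P3]
t=24-28: P3@Q2 runs 4, rem=0, completes. Q0=[] Q1=[] Q2=[]

Answer: P1,P2,P3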